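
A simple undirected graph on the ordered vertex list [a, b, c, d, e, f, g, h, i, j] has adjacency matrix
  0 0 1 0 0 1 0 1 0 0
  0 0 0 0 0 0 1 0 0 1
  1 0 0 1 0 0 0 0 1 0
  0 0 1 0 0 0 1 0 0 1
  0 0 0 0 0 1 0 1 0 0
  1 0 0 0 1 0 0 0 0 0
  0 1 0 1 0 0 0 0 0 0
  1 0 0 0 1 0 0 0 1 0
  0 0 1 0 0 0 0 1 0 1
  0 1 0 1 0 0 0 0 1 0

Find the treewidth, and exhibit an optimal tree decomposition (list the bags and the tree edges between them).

Treewidth 2.
One such decomposition:
Bags: B1 = {b, d, g}  B2 = {b, d, j}  B3 = {c, d, j}  B4 = {c, i, j}  B5 = {a, c, i}  B6 = {a, h, i}  B7 = {a, f, h}  B8 = {e, f, h}
Tree: B1–B2, B2–B3, B3–B4, B4–B5, B5–B6, B6–B7, B7–B8

Every bag has size at most 3, so the width is 3 − 1 = 2 and tw(G) ≤ 2. For the lower bound, G contains the cycle g–b–j–d–g, so G is not a forest; only forests have treewidth ≤ 1, hence tw(G) ≥ 2. Combining the bounds, tw(G) = 2.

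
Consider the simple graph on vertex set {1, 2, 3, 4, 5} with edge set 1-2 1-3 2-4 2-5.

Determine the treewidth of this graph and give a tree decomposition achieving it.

Every bag has size at most 2, so the width is 2 − 1 = 1 and tw(G) ≤ 1. G has an edge, so its treewidth is at least 1. Therefore the treewidth is 1.

Treewidth 1.
One such decomposition:
Bags: B1 = {1, 3}  B2 = {1, 2}  B3 = {2, 5}  B4 = {2, 4}
Tree: B1–B2, B2–B3, B3–B4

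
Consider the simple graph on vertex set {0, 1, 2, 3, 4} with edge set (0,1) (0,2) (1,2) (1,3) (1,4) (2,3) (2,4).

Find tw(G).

A width-2 tree decomposition is:
Bags: B1 = {0, 1, 2}  B2 = {1, 2, 4}  B3 = {1, 2, 3}
Tree: B1–B2, B2–B3
The largest bag has 3 vertices, giving width 2; this decomposition certifies tw(G) ≤ 2. Conversely, {0, 1, 2} is a clique of size 3, and the vertices of any clique must share a bag in every tree decomposition; so some bag has ≥ 3 vertices and tw(G) ≥ 2. Therefore the treewidth is 2.

2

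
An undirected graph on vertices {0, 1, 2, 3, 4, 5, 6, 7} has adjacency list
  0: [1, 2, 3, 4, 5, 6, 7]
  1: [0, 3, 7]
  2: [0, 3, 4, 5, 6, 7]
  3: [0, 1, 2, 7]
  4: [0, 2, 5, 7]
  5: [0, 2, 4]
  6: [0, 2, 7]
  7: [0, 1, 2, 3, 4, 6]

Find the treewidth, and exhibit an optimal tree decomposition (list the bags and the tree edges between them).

Each bag holds 4 vertices, so the decomposition has width 3, which upper-bounds the treewidth. Conversely, {0, 1, 3, 7} is a clique of size 4, and the vertices of any clique must share a bag in every tree decomposition; so some bag has ≥ 4 vertices and tw(G) ≥ 3. The upper and lower bounds meet at 3, so that is the treewidth.

Treewidth 3.
One such decomposition:
Bags: B1 = {0, 2, 6, 7}  B2 = {0, 2, 4, 7}  B3 = {0, 2, 3, 7}  B4 = {0, 2, 4, 5}  B5 = {0, 1, 3, 7}
Tree: B1–B2, B1–B3, B2–B4, B3–B5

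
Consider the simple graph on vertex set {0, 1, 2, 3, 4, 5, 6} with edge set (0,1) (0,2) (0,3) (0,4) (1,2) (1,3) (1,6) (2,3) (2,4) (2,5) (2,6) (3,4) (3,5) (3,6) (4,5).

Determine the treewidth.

3

A width-3 tree decomposition is:
Bags: B1 = {0, 2, 3, 4}  B2 = {0, 1, 2, 3}  B3 = {1, 2, 3, 6}  B4 = {2, 3, 4, 5}
Tree: B1–B2, B2–B3, B1–B4
Every bag has size at most 4, so the width is 4 − 1 = 3 and tw(G) ≤ 3. For the lower bound, the 4 vertices {0, 1, 2, 3} are pairwise adjacent, and any tree decomposition puts a clique entirely inside one bag — forcing width ≥ 3. Hence tw(G) = 3 exactly.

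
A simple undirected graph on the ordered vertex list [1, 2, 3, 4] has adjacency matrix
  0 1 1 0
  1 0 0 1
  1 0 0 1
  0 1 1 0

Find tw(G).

A width-2 tree decomposition is:
Bags: B1 = {1, 2, 3}  B2 = {2, 3, 4}
Tree: B1–B2
The largest bag has 3 vertices, giving width 2; this decomposition certifies tw(G) ≤ 2. Since 3–1–2–4–3 is a cycle in G, G is not acyclic. Forests are exactly the graphs of treewidth ≤ 1, so tw(G) ≥ 2. Hence tw(G) = 2 exactly.

2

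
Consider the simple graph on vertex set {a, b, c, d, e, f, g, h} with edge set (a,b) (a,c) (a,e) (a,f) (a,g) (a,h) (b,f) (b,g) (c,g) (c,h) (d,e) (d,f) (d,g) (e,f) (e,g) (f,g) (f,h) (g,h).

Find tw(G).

A width-3 tree decomposition is:
Bags: B1 = {a, b, f, g}  B2 = {a, f, g, h}  B3 = {a, c, g, h}  B4 = {a, e, f, g}  B5 = {d, e, f, g}
Tree: B1–B2, B2–B3, B2–B4, B4–B5
Each bag holds 4 vertices, so the decomposition has width 3, which upper-bounds the treewidth. On the other hand G contains the 4-clique {a, c, g, h}. A clique must lie in a single bag of any decomposition, so no decomposition can have width below 3. Hence tw(G) = 3 exactly.

3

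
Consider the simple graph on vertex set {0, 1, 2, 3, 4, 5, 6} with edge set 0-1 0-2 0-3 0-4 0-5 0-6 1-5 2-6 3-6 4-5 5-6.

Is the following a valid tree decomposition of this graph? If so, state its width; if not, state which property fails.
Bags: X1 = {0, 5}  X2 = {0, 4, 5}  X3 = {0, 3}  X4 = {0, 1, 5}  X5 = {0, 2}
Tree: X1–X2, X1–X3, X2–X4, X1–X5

No — vertex 6 appears in no bag.

A tree decomposition must satisfy three properties: every vertex lies in some bag; for every edge, both endpoints lie together in some bag; and for every vertex, the bags containing it form a connected subtree. Here vertex 6 appears in no bag, so the decomposition is invalid.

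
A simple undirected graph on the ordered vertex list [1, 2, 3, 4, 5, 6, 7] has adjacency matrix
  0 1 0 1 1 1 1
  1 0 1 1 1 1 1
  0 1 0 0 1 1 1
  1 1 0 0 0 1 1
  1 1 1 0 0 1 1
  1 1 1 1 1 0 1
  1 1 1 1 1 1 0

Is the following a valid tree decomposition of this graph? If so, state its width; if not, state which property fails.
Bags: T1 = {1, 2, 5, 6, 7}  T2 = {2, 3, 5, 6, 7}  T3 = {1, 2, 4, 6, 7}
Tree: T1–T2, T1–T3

Yes; width 4.

Every vertex of G appears in some bag (union = {1, 2, 3, 4, 5, 6, 7}); every edge is covered by a bag; and for each vertex v the set of bags containing v is connected in the bag tree. The decomposition is therefore valid. The largest bag has 5 vertices, so the width is 4.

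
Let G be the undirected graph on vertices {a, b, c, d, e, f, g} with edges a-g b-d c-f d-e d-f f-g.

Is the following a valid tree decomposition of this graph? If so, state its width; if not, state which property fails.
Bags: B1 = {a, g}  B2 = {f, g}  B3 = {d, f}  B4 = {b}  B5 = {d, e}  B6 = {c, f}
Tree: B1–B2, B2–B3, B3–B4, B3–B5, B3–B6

No — edge (d,b) lies in no bag.

A tree decomposition must satisfy three properties: every vertex lies in some bag; for every edge, both endpoints lie together in some bag; and for every vertex, the bags containing it form a connected subtree. Here edge (d,b) lies in no bag, so the decomposition is invalid.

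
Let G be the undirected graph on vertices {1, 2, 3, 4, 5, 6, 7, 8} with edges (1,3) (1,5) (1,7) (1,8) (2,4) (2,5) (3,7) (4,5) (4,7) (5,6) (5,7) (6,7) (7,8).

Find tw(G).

A width-2 tree decomposition is:
Bags: B1 = {1, 5, 7}  B2 = {4, 5, 7}  B3 = {5, 6, 7}  B4 = {2, 4, 5}  B5 = {1, 3, 7}  B6 = {1, 7, 8}
Tree: B1–B2, B1–B3, B2–B4, B1–B5, B1–B6
Each bag holds 3 vertices, so the decomposition has width 2, which upper-bounds the treewidth. Conversely, {2, 4, 5} is a clique of size 3, and the vertices of any clique must share a bag in every tree decomposition; so some bag has ≥ 3 vertices and tw(G) ≥ 2. Combining the bounds, tw(G) = 2.

2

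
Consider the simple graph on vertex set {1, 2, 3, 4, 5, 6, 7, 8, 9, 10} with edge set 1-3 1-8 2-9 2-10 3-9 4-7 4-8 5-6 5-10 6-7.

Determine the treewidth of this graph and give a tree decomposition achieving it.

Treewidth 2.
Bags: B1 = {1, 4, 8}  B2 = {1, 4, 7}  B3 = {1, 6, 7}  B4 = {1, 5, 6}  B5 = {1, 5, 10}  B6 = {1, 2, 10}  B7 = {1, 2, 9}  B8 = {1, 3, 9}
Tree: B1–B2, B2–B3, B3–B4, B4–B5, B5–B6, B6–B7, B7–B8

The largest bag has 3 vertices, giving width 2; this decomposition certifies tw(G) ≤ 2. Since 1–8–4–7–6–5–10–2–9–3–1 is a cycle in G, G is not acyclic. Forests are exactly the graphs of treewidth ≤ 1, so tw(G) ≥ 2. The upper and lower bounds meet at 2, so that is the treewidth.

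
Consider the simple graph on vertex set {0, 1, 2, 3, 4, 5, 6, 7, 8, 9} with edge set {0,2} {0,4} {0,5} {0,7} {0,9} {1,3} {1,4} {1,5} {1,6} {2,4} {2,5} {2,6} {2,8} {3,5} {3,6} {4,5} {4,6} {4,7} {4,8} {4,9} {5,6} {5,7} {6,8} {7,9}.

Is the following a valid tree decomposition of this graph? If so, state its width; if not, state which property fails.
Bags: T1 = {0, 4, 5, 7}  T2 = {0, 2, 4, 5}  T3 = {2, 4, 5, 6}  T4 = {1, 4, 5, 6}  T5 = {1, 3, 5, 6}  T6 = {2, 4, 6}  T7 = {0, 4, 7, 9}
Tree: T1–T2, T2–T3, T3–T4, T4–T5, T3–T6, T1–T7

A tree decomposition must satisfy three properties: every vertex lies in some bag; for every edge, both endpoints lie together in some bag; and for every vertex, the bags containing it form a connected subtree. Here vertex 8 appears in no bag, so the decomposition is invalid.

No — vertex 8 appears in no bag.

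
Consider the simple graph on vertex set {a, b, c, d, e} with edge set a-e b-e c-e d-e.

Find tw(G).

A width-1 tree decomposition is:
Bags: B1 = {b, e}  B2 = {c, e}  B3 = {a, e}  B4 = {d, e}
Tree: B1–B2, B2–B3, B3–B4
Every bag has size at most 2, so the width is 2 − 1 = 1 and tw(G) ≤ 1. Any graph with an edge has treewidth ≥ 1, and G has the edge b–e. Therefore the treewidth is 1.

1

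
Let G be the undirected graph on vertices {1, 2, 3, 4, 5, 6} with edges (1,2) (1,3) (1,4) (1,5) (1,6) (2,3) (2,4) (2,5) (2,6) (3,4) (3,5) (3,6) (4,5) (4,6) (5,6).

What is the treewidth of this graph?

5

A width-5 tree decomposition is:
Bags: B1 = {1, 2, 3, 4, 5, 6}
Tree: (single bag)
With just one bag of size 6, the width is 6 − 1 = 5, so tw(G) ≤ 5. On the other hand G contains the 6-clique {1, 2, 3, 4, 5, 6}. A clique must lie in a single bag of any decomposition, so no decomposition can have width below 5. The upper and lower bounds meet at 5, so that is the treewidth.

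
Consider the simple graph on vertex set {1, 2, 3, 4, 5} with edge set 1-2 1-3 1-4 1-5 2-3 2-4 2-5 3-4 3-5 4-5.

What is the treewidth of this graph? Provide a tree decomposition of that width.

A single bag containing all 5 vertices is trivially a valid decomposition of width 4. Conversely, {1, 2, 3, 4, 5} is a clique of size 5, and the vertices of any clique must share a bag in every tree decomposition; so some bag has ≥ 5 vertices and tw(G) ≥ 4. Hence tw(G) = 4 exactly.

Treewidth 4.
Bags: B1 = {1, 2, 3, 4, 5}
Tree: (single bag)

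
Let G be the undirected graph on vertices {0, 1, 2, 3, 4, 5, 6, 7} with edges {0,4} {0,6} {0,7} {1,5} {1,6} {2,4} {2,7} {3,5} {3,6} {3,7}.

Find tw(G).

A width-2 tree decomposition is:
Bags: B1 = {0, 2, 4}  B2 = {0, 2, 7}  B3 = {0, 6, 7}  B4 = {3, 6, 7}  B5 = {1, 3, 6}  B6 = {1, 3, 5}
Tree: B1–B2, B2–B3, B3–B4, B4–B5, B5–B6
Every bag has size at most 3, so the width is 3 − 1 = 2 and tw(G) ≤ 2. For the lower bound, G contains the cycle 4–2–7–0–4, so G is not a forest; only forests have treewidth ≤ 1, hence tw(G) ≥ 2. Combining the bounds, tw(G) = 2.

2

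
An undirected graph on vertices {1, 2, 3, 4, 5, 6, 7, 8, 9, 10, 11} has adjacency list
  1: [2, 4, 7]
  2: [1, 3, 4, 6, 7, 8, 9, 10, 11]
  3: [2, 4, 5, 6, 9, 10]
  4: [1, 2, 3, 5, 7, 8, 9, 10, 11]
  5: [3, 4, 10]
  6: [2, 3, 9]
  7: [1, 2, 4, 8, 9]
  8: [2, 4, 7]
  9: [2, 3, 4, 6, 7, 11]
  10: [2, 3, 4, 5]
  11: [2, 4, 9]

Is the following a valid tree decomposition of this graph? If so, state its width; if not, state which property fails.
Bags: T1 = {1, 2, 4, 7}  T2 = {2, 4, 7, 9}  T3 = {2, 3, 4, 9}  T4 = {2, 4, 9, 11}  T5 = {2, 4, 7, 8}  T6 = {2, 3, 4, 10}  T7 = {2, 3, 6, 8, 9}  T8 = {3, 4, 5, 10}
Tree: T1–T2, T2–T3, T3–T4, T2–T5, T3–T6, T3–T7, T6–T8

A tree decomposition must satisfy three properties: every vertex lies in some bag; for every edge, both endpoints lie together in some bag; and for every vertex, the bags containing it form a connected subtree. Here bags containing vertex 8 are not connected in the tree, so the decomposition is invalid.

No — bags containing vertex 8 are not connected in the tree.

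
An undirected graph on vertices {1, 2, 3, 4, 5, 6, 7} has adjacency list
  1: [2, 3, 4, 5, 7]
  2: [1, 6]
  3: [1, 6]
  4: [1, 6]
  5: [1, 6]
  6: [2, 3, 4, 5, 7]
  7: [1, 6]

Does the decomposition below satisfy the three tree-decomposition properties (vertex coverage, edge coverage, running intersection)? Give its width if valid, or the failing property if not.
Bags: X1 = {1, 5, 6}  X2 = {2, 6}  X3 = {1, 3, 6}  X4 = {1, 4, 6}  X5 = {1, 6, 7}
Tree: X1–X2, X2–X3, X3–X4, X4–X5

No — edge (1,2) lies in no bag.

A tree decomposition must satisfy three properties: every vertex lies in some bag; for every edge, both endpoints lie together in some bag; and for every vertex, the bags containing it form a connected subtree. Here edge (1,2) lies in no bag, so the decomposition is invalid.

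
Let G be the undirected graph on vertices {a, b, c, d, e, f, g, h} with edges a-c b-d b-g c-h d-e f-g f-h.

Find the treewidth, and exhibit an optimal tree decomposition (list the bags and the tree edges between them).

Each bag holds 2 vertices, so the decomposition has width 1, which upper-bounds the treewidth. Since G has at least one edge (e.g. a–c), it is not an edgeless graph, so tw(G) ≥ 1. Hence tw(G) = 1 exactly.

Treewidth 1.
One such decomposition:
Bags: B1 = {a, c}  B2 = {c, h}  B3 = {f, h}  B4 = {f, g}  B5 = {b, g}  B6 = {b, d}  B7 = {d, e}
Tree: B1–B2, B2–B3, B3–B4, B4–B5, B5–B6, B6–B7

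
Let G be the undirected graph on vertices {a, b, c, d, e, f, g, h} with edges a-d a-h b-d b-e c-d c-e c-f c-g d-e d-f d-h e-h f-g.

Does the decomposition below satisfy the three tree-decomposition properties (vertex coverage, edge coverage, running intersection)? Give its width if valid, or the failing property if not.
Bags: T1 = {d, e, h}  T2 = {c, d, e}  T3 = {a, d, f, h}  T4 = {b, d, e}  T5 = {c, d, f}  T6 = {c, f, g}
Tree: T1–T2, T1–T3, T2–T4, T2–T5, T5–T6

A tree decomposition must satisfy three properties: every vertex lies in some bag; for every edge, both endpoints lie together in some bag; and for every vertex, the bags containing it form a connected subtree. Here bags containing vertex f are not connected in the tree, so the decomposition is invalid.

No — bags containing vertex f are not connected in the tree.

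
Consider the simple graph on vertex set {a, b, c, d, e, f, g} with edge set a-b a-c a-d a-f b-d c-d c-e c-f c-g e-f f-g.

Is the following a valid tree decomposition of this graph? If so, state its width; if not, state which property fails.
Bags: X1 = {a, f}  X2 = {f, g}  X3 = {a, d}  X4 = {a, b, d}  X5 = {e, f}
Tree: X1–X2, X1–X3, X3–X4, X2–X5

No — vertex c appears in no bag.

A tree decomposition must satisfy three properties: every vertex lies in some bag; for every edge, both endpoints lie together in some bag; and for every vertex, the bags containing it form a connected subtree. Here vertex c appears in no bag, so the decomposition is invalid.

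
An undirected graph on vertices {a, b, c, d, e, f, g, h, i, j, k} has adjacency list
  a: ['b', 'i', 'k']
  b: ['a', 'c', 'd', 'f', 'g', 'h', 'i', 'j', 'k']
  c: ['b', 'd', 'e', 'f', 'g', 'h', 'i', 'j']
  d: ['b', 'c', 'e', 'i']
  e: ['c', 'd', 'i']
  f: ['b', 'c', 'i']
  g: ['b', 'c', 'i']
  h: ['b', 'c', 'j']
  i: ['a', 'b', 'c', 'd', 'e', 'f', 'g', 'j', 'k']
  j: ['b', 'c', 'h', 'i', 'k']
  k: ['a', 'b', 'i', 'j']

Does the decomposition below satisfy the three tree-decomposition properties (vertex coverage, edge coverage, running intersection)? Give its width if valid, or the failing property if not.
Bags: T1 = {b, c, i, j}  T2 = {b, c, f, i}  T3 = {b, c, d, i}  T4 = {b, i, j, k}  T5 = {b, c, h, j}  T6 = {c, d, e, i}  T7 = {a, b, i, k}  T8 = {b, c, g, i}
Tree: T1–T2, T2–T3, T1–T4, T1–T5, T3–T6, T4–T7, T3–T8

Yes; width 3.

Every vertex of G appears in some bag (union = {a, b, c, d, e, f, g, h, i, j, k}); every edge is covered by a bag; and for each vertex v the set of bags containing v is connected in the bag tree. The decomposition is therefore valid. The largest bag has 4 vertices, so the width is 3.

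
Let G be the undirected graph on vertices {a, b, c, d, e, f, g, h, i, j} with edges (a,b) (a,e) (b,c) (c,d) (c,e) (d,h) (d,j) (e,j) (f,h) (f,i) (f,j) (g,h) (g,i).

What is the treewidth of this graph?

2

A width-2 tree decomposition is:
Bags: B1 = {a, b, c}  B2 = {a, c, e}  B3 = {c, d, e}  B4 = {d, e, j}  B5 = {d, h, j}  B6 = {f, h, j}  B7 = {f, g, h}  B8 = {f, g, i}
Tree: B1–B2, B2–B3, B3–B4, B4–B5, B5–B6, B6–B7, B7–B8
Every bag has size at most 3, so the width is 3 − 1 = 2 and tw(G) ≤ 2. For the lower bound, G contains the cycle b–a–e–c–b, so G is not a forest; only forests have treewidth ≤ 1, hence tw(G) ≥ 2. The upper and lower bounds meet at 2, so that is the treewidth.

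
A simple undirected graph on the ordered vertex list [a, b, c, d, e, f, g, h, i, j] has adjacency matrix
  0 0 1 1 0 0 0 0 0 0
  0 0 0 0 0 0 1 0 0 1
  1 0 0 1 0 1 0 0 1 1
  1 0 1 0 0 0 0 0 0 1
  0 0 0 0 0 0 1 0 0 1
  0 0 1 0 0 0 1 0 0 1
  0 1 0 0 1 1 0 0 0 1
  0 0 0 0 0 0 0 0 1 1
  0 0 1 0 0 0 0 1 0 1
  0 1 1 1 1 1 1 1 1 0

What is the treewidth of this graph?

2

A width-2 tree decomposition is:
Bags: B1 = {e, g, j}  B2 = {b, g, j}  B3 = {f, g, j}  B4 = {c, f, j}  B5 = {c, d, j}  B6 = {c, i, j}  B7 = {a, c, d}  B8 = {h, i, j}
Tree: B1–B2, B1–B3, B3–B4, B4–B5, B5–B6, B5–B7, B6–B8
The largest bag has 3 vertices, giving width 2; this decomposition certifies tw(G) ≤ 2. For the lower bound, the 3 vertices {c, d, j} are pairwise adjacent, and any tree decomposition puts a clique entirely inside one bag — forcing width ≥ 2. Therefore the treewidth is 2.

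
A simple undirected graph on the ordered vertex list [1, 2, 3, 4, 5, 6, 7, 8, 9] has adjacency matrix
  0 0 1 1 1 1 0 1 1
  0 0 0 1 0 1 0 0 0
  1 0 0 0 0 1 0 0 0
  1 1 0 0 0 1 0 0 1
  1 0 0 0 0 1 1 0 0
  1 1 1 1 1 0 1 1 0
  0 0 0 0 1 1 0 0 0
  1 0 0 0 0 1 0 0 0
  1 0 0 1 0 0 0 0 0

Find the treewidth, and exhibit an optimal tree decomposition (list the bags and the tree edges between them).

Each bag holds 3 vertices, so the decomposition has width 2, which upper-bounds the treewidth. For the lower bound, the 3 vertices {1, 4, 9} are pairwise adjacent, and any tree decomposition puts a clique entirely inside one bag — forcing width ≥ 2. Therefore the treewidth is 2.

Treewidth 2.
One optimal decomposition is:
Bags: B1 = {1, 5, 6}  B2 = {5, 6, 7}  B3 = {1, 4, 6}  B4 = {1, 3, 6}  B5 = {1, 4, 9}  B6 = {2, 4, 6}  B7 = {1, 6, 8}
Tree: B1–B2, B1–B3, B3–B4, B3–B5, B3–B6, B1–B7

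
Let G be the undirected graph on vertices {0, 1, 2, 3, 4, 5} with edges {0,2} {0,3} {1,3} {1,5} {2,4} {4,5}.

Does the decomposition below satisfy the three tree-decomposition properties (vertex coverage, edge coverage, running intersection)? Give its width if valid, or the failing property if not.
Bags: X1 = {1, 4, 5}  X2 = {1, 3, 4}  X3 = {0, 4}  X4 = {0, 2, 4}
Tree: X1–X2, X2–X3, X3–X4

No — edge (3,0) lies in no bag.

A tree decomposition must satisfy three properties: every vertex lies in some bag; for every edge, both endpoints lie together in some bag; and for every vertex, the bags containing it form a connected subtree. Here edge (3,0) lies in no bag, so the decomposition is invalid.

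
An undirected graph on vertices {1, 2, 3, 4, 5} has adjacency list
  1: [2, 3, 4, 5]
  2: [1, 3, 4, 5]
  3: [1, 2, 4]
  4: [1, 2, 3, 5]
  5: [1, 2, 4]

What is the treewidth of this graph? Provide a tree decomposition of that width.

Treewidth 3.
Bags: B1 = {1, 2, 3, 4}  B2 = {1, 2, 4, 5}
Tree: B1–B2

The largest bag has 4 vertices, giving width 3; this decomposition certifies tw(G) ≤ 3. Conversely, {1, 2, 3, 4} is a clique of size 4, and the vertices of any clique must share a bag in every tree decomposition; so some bag has ≥ 4 vertices and tw(G) ≥ 3. Hence tw(G) = 3 exactly.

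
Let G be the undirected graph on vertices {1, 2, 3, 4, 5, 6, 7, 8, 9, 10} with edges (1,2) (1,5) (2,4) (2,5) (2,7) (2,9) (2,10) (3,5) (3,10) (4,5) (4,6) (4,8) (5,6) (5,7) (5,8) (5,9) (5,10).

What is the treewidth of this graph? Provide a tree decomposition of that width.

Treewidth 2.
One optimal decomposition is:
Bags: B1 = {2, 5, 9}  B2 = {2, 5, 10}  B3 = {1, 2, 5}  B4 = {2, 4, 5}  B5 = {4, 5, 8}  B6 = {2, 5, 7}  B7 = {4, 5, 6}  B8 = {3, 5, 10}
Tree: B1–B2, B1–B3, B1–B4, B4–B5, B2–B6, B4–B7, B2–B8

The largest bag has 3 vertices, giving width 2; this decomposition certifies tw(G) ≤ 2. Conversely, {4, 5, 8} is a clique of size 3, and the vertices of any clique must share a bag in every tree decomposition; so some bag has ≥ 3 vertices and tw(G) ≥ 2. Therefore the treewidth is 2.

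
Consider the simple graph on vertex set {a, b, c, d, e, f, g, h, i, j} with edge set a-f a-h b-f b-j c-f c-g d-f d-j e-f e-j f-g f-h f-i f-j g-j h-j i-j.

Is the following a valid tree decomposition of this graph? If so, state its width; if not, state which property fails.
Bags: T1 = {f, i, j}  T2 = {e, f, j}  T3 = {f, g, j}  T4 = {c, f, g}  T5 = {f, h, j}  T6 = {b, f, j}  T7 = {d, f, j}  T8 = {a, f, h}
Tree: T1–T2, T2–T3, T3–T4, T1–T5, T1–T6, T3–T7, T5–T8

Yes; width 2.

Vertex coverage: the bags together contain {a, b, c, d, e, f, g, h, i, j}, the full vertex set. Edge coverage: each edge of G has both endpoints in at least one bag. Running intersection: for every vertex, the bags containing it form a connected subtree. All three properties hold, so this is a valid tree decomposition of width max|bag| − 1 = 2, and hence tw(G) ≤ 2.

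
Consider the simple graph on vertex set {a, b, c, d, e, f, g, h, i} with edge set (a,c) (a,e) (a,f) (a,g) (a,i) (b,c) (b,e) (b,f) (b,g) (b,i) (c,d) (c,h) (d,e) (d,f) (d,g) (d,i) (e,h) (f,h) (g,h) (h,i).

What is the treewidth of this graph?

4

A width-4 tree decomposition is:
Bags: B1 = {a, b, d, h, i}  B2 = {a, b, d, g, h}  B3 = {a, b, c, d, h}  B4 = {a, b, d, e, h}  B5 = {a, b, d, f, h}
Tree: B1–B2, B2–B3, B3–B4, B4–B5
The largest bag has 5 vertices, giving width 4; this decomposition certifies tw(G) ≤ 4. For the lower bound: the 5 vertex sets {d,i}, {b,g}, {c,h}, {a}, {e} are disjoint, each induces a connected subgraph, and every pair is joined by at least one edge of G. Contracting each set to a single vertex therefore yields K_{5} as a minor, and since treewidth is minor-monotone, tw(G) ≥ tw(K_{5}) = 4. Combining the bounds, tw(G) = 4.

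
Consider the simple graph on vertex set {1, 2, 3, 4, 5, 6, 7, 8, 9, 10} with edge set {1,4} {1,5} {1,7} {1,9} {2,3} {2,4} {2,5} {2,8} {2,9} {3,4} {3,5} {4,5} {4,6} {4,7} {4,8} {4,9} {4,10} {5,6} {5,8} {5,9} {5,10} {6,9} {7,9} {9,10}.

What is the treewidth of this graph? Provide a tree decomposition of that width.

Treewidth 3.
Bags: B1 = {4, 5, 6, 9}  B2 = {2, 4, 5, 9}  B3 = {1, 4, 5, 9}  B4 = {2, 4, 5, 8}  B5 = {1, 4, 7, 9}  B6 = {4, 5, 9, 10}  B7 = {2, 3, 4, 5}
Tree: B1–B2, B2–B3, B2–B4, B3–B5, B2–B6, B4–B7

Each bag holds 4 vertices, so the decomposition has width 3, which upper-bounds the treewidth. Conversely, {2, 4, 5, 8} is a clique of size 4, and the vertices of any clique must share a bag in every tree decomposition; so some bag has ≥ 4 vertices and tw(G) ≥ 3. The upper and lower bounds meet at 3, so that is the treewidth.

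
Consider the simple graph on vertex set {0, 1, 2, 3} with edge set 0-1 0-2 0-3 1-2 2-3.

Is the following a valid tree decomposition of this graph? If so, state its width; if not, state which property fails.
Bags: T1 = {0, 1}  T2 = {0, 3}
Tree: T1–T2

A tree decomposition must satisfy three properties: every vertex lies in some bag; for every edge, both endpoints lie together in some bag; and for every vertex, the bags containing it form a connected subtree. Here vertex 2 appears in no bag, so the decomposition is invalid.

No — vertex 2 appears in no bag.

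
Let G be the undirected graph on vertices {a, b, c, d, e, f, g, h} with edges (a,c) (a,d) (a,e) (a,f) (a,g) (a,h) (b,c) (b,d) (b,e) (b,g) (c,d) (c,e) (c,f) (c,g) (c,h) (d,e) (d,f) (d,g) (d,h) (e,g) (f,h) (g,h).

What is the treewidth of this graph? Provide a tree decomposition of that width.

The largest bag has 5 vertices, giving width 4; this decomposition certifies tw(G) ≤ 4. Conversely, {a, c, d, e, g} is a clique of size 5, and the vertices of any clique must share a bag in every tree decomposition; so some bag has ≥ 5 vertices and tw(G) ≥ 4. Combining the bounds, tw(G) = 4.

Treewidth 4.
One such decomposition:
Bags: B1 = {a, c, d, e, g}  B2 = {a, c, d, g, h}  B3 = {b, c, d, e, g}  B4 = {a, c, d, f, h}
Tree: B1–B2, B1–B3, B2–B4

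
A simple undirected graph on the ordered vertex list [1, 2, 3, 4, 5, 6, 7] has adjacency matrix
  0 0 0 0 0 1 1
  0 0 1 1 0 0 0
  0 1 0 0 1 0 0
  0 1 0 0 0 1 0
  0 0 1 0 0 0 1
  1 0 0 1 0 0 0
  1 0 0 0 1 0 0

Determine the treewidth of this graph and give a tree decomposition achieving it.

Treewidth 2.
Bags: B1 = {3, 5, 7}  B2 = {2, 3, 7}  B3 = {2, 4, 7}  B4 = {4, 6, 7}  B5 = {1, 6, 7}
Tree: B1–B2, B2–B3, B3–B4, B4–B5

The largest bag has 3 vertices, giving width 2; this decomposition certifies tw(G) ≤ 2. Since 7–5–3–2–4–6–1–7 is a cycle in G, G is not acyclic. Forests are exactly the graphs of treewidth ≤ 1, so tw(G) ≥ 2. Hence tw(G) = 2 exactly.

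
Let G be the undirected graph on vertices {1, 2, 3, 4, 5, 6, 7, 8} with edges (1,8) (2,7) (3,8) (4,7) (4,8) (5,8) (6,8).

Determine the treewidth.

A width-1 tree decomposition is:
Bags: B1 = {6, 8}  B2 = {4, 8}  B3 = {4, 7}  B4 = {3, 8}  B5 = {1, 8}  B6 = {5, 8}  B7 = {2, 7}
Tree: B1–B2, B2–B3, B2–B4, B4–B5, B4–B6, B3–B7
The largest bag has 2 vertices, giving width 1; this decomposition certifies tw(G) ≤ 1. Since G has at least one edge (e.g. 8–6), it is not an edgeless graph, so tw(G) ≥ 1. Therefore the treewidth is 1.

1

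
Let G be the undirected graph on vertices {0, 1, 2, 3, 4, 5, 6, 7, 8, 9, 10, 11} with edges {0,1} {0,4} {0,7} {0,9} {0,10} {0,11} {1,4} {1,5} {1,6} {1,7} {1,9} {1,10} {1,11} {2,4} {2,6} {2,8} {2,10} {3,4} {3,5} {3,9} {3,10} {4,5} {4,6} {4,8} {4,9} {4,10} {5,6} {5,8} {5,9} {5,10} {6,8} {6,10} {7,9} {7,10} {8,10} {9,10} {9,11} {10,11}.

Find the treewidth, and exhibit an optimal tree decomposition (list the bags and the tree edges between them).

Treewidth 4.
Bags: B1 = {1, 4, 5, 9, 10}  B2 = {3, 4, 5, 9, 10}  B3 = {1, 4, 5, 6, 10}  B4 = {4, 5, 6, 8, 10}  B5 = {0, 1, 4, 9, 10}  B6 = {0, 1, 9, 10, 11}  B7 = {2, 4, 6, 8, 10}  B8 = {0, 1, 7, 9, 10}
Tree: B1–B2, B1–B3, B3–B4, B1–B5, B5–B6, B4–B7, B6–B8

Every bag has size at most 5, so the width is 5 − 1 = 4 and tw(G) ≤ 4. Conversely, {0, 1, 9, 10, 11} is a clique of size 5, and the vertices of any clique must share a bag in every tree decomposition; so some bag has ≥ 5 vertices and tw(G) ≥ 4. Hence tw(G) = 4 exactly.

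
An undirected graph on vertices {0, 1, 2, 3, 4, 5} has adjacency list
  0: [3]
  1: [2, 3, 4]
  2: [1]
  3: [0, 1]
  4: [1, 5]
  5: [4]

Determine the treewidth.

A width-1 tree decomposition is:
Bags: B1 = {1, 3}  B2 = {1, 2}  B3 = {1, 4}  B4 = {0, 3}  B5 = {4, 5}
Tree: B1–B2, B1–B3, B1–B4, B3–B5
Each bag holds 2 vertices, so the decomposition has width 1, which upper-bounds the treewidth. Since G has at least one edge (e.g. 3–1), it is not an edgeless graph, so tw(G) ≥ 1. Therefore the treewidth is 1.

1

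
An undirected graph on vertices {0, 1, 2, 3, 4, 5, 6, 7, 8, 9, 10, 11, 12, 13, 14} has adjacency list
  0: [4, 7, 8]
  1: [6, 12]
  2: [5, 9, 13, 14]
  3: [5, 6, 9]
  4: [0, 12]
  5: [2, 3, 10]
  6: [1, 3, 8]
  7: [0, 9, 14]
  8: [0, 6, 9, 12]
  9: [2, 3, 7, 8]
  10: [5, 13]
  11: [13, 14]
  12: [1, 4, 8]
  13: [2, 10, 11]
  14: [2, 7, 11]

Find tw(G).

3

A width-3 tree decomposition is:
Bags: B1 = {0, 1, 4, 12}  B2 = {0, 1, 8, 12}  B3 = {0, 1, 6, 8}  B4 = {0, 6, 7, 8}  B5 = {6, 7, 8, 9}  B6 = {3, 6, 7, 9}  B7 = {3, 7, 9, 14}  B8 = {2, 3, 9, 14}  B9 = {2, 3, 5, 14}  B10 = {2, 5, 11, 14}  B11 = {2, 5, 11, 13}  B12 = {5, 10, 11, 13}
Tree: B1–B2, B2–B3, B3–B4, B4–B5, B5–B6, B6–B7, B7–B8, B8–B9, B9–B10, B10–B11, B11–B12
Every bag has size at most 4, so the width is 4 − 1 = 3 and tw(G) ≤ 3. For the lower bound: the 4 vertex sets {1,4,12}, {0}, {8}, {3,6,7,9} are disjoint, each induces a connected subgraph, and every pair is joined by at least one edge of G. Contracting each set to a single vertex therefore yields K_{4} as a minor, and since treewidth is minor-monotone, tw(G) ≥ tw(K_{4}) = 3. Hence tw(G) = 3 exactly.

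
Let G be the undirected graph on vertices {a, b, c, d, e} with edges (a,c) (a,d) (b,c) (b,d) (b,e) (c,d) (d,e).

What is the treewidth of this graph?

2

A width-2 tree decomposition is:
Bags: B1 = {b, d, e}  B2 = {b, c, d}  B3 = {a, c, d}
Tree: B1–B2, B2–B3
Each bag holds 3 vertices, so the decomposition has width 2, which upper-bounds the treewidth. For the lower bound, the 3 vertices {b, d, e} are pairwise adjacent, and any tree decomposition puts a clique entirely inside one bag — forcing width ≥ 2. Hence tw(G) = 2 exactly.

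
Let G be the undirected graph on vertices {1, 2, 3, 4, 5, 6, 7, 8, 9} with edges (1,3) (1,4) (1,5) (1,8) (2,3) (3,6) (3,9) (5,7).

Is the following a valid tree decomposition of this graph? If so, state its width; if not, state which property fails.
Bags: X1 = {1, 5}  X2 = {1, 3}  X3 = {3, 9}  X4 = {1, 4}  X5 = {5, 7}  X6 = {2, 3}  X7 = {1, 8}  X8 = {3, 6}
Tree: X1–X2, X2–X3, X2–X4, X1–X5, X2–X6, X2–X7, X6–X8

Checking the three conditions: (i) the bags cover all of {1, 2, 3, 4, 5, 6, 7, 8, 9}; (ii) for each edge, some bag contains both endpoints; (iii) the bags containing any fixed vertex form a subtree. All hold, so the decomposition is valid with width 2 − 1 = 1.

Yes; width 1.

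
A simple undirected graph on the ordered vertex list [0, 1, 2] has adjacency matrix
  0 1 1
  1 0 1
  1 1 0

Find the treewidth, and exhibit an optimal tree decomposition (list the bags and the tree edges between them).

A single bag containing all 3 vertices is trivially a valid decomposition of width 2. On the other hand G contains the 3-clique {0, 1, 2}. A clique must lie in a single bag of any decomposition, so no decomposition can have width below 2. Therefore the treewidth is 2.

Treewidth 2.
One such decomposition:
Bags: B1 = {0, 1, 2}
Tree: (single bag)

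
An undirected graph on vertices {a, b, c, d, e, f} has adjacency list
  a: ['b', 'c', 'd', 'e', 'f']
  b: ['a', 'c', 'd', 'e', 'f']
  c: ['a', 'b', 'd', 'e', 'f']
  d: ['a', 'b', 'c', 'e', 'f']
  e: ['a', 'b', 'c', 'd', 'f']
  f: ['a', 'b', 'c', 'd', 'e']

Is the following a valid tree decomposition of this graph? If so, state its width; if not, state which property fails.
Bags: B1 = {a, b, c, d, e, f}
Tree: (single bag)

Checking the three conditions: (i) the bags cover all of {a, b, c, d, e, f}; (ii) for each edge, some bag contains both endpoints; (iii) the bags containing any fixed vertex form a subtree. All hold, so the decomposition is valid with width 6 − 1 = 5.

Yes; width 5.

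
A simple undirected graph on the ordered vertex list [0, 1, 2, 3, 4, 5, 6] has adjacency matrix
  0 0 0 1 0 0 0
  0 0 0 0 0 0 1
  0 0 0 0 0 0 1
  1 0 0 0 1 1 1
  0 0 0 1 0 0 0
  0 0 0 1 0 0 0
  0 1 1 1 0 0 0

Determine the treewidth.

1

A width-1 tree decomposition is:
Bags: B1 = {1, 6}  B2 = {3, 6}  B3 = {3, 5}  B4 = {3, 4}  B5 = {2, 6}  B6 = {0, 3}
Tree: B1–B2, B2–B3, B3–B4, B1–B5, B2–B6
Each bag holds 2 vertices, so the decomposition has width 1, which upper-bounds the treewidth. Since G has at least one edge (e.g. 1–6), it is not an edgeless graph, so tw(G) ≥ 1. Hence tw(G) = 1 exactly.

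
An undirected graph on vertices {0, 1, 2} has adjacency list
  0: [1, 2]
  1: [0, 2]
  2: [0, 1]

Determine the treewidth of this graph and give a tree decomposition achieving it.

Treewidth 2.
One optimal decomposition is:
Bags: B1 = {0, 1, 2}
Tree: (single bag)

A single bag containing all 3 vertices is trivially a valid decomposition of width 2. For the lower bound, the 3 vertices {0, 1, 2} are pairwise adjacent, and any tree decomposition puts a clique entirely inside one bag — forcing width ≥ 2. Combining the bounds, tw(G) = 2.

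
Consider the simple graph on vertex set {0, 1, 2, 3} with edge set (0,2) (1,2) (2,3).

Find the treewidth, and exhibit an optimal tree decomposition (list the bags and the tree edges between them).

Treewidth 1.
One such decomposition:
Bags: B1 = {0, 2}  B2 = {2, 3}  B3 = {1, 2}
Tree: B1–B2, B2–B3

The largest bag has 2 vertices, giving width 1; this decomposition certifies tw(G) ≤ 1. Since G has at least one edge (e.g. 2–0), it is not an edgeless graph, so tw(G) ≥ 1. Combining the bounds, tw(G) = 1.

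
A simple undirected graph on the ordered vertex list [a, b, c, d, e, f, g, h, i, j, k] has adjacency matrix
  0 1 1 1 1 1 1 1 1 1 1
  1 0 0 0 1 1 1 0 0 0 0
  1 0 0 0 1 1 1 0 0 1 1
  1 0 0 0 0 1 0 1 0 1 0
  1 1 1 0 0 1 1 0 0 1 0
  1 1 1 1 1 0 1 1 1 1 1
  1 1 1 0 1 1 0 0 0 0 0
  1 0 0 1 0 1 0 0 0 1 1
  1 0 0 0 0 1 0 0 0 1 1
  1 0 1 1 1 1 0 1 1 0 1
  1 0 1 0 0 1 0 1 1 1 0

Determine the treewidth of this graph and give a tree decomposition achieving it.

Treewidth 4.
One optimal decomposition is:
Bags: B1 = {a, c, e, f, g}  B2 = {a, c, e, f, j}  B3 = {a, b, e, f, g}  B4 = {a, c, f, j, k}  B5 = {a, f, h, j, k}  B6 = {a, f, i, j, k}  B7 = {a, d, f, h, j}
Tree: B1–B2, B1–B3, B2–B4, B4–B5, B4–B6, B5–B7

Each bag holds 5 vertices, so the decomposition has width 4, which upper-bounds the treewidth. For the lower bound, the 5 vertices {a, c, e, f, g} are pairwise adjacent, and any tree decomposition puts a clique entirely inside one bag — forcing width ≥ 4. Hence tw(G) = 4 exactly.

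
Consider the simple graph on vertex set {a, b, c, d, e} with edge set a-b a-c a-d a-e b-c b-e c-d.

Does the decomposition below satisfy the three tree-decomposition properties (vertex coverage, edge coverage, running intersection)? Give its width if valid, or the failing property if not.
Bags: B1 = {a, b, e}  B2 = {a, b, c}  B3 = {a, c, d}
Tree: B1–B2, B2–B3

Yes; width 2.

Vertex coverage: the bags together contain {a, b, c, d, e}, the full vertex set. Edge coverage: each edge of G has both endpoints in at least one bag. Running intersection: for every vertex, the bags containing it form a connected subtree. All three properties hold, so this is a valid tree decomposition of width max|bag| − 1 = 2, and hence tw(G) ≤ 2.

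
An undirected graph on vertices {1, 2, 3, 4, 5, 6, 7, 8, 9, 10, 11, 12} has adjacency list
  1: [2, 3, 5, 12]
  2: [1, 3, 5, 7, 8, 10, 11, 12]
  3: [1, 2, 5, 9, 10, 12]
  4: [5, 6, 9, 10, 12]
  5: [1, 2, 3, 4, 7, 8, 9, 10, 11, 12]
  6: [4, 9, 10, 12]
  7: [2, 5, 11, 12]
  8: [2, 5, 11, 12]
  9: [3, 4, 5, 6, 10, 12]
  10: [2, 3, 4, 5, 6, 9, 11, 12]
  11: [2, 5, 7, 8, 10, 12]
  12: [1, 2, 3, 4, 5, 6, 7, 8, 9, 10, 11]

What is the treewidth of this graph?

A width-4 tree decomposition is:
Bags: B1 = {4, 5, 9, 10, 12}  B2 = {3, 5, 9, 10, 12}  B3 = {2, 3, 5, 10, 12}  B4 = {4, 6, 9, 10, 12}  B5 = {2, 5, 10, 11, 12}  B6 = {2, 5, 8, 11, 12}  B7 = {1, 2, 3, 5, 12}  B8 = {2, 5, 7, 11, 12}
Tree: B1–B2, B2–B3, B1–B4, B3–B5, B5–B6, B3–B7, B6–B8
Every bag has size at most 5, so the width is 5 − 1 = 4 and tw(G) ≤ 4. On the other hand G contains the 5-clique {3, 5, 9, 10, 12}. A clique must lie in a single bag of any decomposition, so no decomposition can have width below 4. Therefore the treewidth is 4.

4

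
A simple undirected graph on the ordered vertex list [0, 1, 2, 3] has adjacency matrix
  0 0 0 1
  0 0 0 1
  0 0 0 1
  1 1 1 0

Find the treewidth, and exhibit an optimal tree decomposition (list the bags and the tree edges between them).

The largest bag has 2 vertices, giving width 1; this decomposition certifies tw(G) ≤ 1. Any graph with an edge has treewidth ≥ 1, and G has the edge 2–3. Therefore the treewidth is 1.

Treewidth 1.
One optimal decomposition is:
Bags: B1 = {2, 3}  B2 = {1, 3}  B3 = {0, 3}
Tree: B1–B2, B1–B3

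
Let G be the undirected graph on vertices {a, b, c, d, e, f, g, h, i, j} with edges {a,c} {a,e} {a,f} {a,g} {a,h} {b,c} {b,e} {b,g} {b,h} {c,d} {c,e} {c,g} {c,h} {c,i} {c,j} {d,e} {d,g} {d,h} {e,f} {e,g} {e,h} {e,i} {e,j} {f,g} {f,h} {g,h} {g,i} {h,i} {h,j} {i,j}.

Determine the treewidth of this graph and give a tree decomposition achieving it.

Every bag has size at most 5, so the width is 5 − 1 = 4 and tw(G) ≤ 4. Conversely, {c, d, e, g, h} is a clique of size 5, and the vertices of any clique must share a bag in every tree decomposition; so some bag has ≥ 5 vertices and tw(G) ≥ 4. Hence tw(G) = 4 exactly.

Treewidth 4.
One optimal decomposition is:
Bags: B1 = {c, e, g, h, i}  B2 = {a, c, e, g, h}  B3 = {c, e, h, i, j}  B4 = {c, d, e, g, h}  B5 = {a, e, f, g, h}  B6 = {b, c, e, g, h}
Tree: B1–B2, B1–B3, B1–B4, B2–B5, B4–B6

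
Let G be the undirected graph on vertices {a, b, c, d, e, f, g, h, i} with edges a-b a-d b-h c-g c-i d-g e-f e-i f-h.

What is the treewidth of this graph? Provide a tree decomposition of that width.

Every bag has size at most 3, so the width is 3 − 1 = 2 and tw(G) ≤ 2. Since b–h–f–e–i–c–g–d–a–b is a cycle in G, G is not acyclic. Forests are exactly the graphs of treewidth ≤ 1, so tw(G) ≥ 2. Combining the bounds, tw(G) = 2.

Treewidth 2.
Bags: B1 = {b, f, h}  B2 = {b, e, f}  B3 = {b, e, i}  B4 = {b, c, i}  B5 = {b, c, g}  B6 = {b, d, g}  B7 = {a, b, d}
Tree: B1–B2, B2–B3, B3–B4, B4–B5, B5–B6, B6–B7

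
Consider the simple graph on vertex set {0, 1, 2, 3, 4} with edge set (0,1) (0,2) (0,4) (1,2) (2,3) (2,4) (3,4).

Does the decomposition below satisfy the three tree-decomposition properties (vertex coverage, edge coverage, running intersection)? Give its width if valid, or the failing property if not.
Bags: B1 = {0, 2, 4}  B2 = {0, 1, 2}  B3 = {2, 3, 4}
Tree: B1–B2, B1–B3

Vertex coverage: the bags together contain {0, 1, 2, 3, 4}, the full vertex set. Edge coverage: each edge of G has both endpoints in at least one bag. Running intersection: for every vertex, the bags containing it form a connected subtree. All three properties hold, so this is a valid tree decomposition of width max|bag| − 1 = 2, and hence tw(G) ≤ 2.

Yes; width 2.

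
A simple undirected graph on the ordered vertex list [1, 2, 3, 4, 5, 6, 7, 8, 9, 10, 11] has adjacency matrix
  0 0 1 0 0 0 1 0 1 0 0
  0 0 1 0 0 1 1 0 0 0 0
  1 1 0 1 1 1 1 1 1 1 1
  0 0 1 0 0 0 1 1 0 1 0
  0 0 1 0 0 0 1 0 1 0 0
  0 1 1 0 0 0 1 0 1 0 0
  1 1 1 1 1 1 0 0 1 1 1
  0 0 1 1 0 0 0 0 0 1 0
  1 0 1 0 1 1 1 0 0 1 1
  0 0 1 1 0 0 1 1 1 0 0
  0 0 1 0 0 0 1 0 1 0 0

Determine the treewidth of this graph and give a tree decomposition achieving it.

Every bag has size at most 4, so the width is 4 − 1 = 3 and tw(G) ≤ 3. For the lower bound, the 4 vertices {3, 4, 8, 10} are pairwise adjacent, and any tree decomposition puts a clique entirely inside one bag — forcing width ≥ 3. The upper and lower bounds meet at 3, so that is the treewidth.

Treewidth 3.
One such decomposition:
Bags: B1 = {3, 7, 9, 11}  B2 = {3, 6, 7, 9}  B3 = {2, 3, 6, 7}  B4 = {3, 7, 9, 10}  B5 = {3, 4, 7, 10}  B6 = {3, 4, 8, 10}  B7 = {1, 3, 7, 9}  B8 = {3, 5, 7, 9}
Tree: B1–B2, B2–B3, B2–B4, B4–B5, B5–B6, B4–B7, B1–B8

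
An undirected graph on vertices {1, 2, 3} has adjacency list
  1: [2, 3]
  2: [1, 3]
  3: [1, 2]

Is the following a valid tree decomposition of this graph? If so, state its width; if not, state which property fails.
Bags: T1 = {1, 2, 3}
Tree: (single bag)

Yes; width 2.

Vertex coverage: the bags together contain {1, 2, 3}, the full vertex set. Edge coverage: each edge of G has both endpoints in at least one bag. Running intersection: for every vertex, the bags containing it form a connected subtree. All three properties hold, so this is a valid tree decomposition of width max|bag| − 1 = 2, and hence tw(G) ≤ 2.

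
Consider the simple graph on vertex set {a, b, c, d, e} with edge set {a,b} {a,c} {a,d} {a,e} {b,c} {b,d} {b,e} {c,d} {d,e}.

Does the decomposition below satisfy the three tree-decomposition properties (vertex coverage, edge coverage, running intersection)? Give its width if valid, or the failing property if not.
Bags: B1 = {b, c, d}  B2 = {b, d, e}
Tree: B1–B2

No — vertex a appears in no bag.

A tree decomposition must satisfy three properties: every vertex lies in some bag; for every edge, both endpoints lie together in some bag; and for every vertex, the bags containing it form a connected subtree. Here vertex a appears in no bag, so the decomposition is invalid.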